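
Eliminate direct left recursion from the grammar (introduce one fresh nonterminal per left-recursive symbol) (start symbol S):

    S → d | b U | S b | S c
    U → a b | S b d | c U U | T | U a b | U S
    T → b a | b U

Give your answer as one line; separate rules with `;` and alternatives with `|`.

S → d S' | b U S'; U → a b U' | S b d U' | c U U U' | T U'; T → b a | b U; S' → b S' | c S' | ε; U' → a b U' | S U' | ε

Directly left-recursive nonterminals: S, U.
For S: α = {b, c}, β = {d, b U}. Rewrite as S → β S' and S' → α S' | ε.
For U: α = {a b, S}, β = {a b, S b d, c U U, T}. Rewrite as U → β U' and U' → α U' | ε.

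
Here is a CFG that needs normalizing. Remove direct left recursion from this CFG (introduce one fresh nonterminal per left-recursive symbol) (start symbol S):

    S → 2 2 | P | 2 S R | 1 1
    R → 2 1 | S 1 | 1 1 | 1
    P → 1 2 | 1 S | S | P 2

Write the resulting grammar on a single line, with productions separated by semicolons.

S → 2 2 | P | 2 S R | 1 1; R → 2 1 | S 1 | 1 1 | 1; P → 1 2 P' | 1 S P' | S P'; P' → 2 P' | ε

Directly left-recursive nonterminal: P.
For P: α = {2}, β = {1 2, 1 S, S}. Rewrite as P → β P' and P' → α P' | ε.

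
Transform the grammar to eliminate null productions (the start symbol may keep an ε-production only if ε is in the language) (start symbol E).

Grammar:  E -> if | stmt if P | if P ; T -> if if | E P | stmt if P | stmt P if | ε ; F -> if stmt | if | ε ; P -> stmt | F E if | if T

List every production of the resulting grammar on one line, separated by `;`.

E -> if | stmt if P | if P; T -> if if | E P | stmt if P | stmt P if; F -> if stmt | if; P -> stmt | F E if | E if | if T | if

Nullable set = {F, T}.
ε ∉ L(G), so no ε-production is kept.
Add the nullable-subset variants: P → F E if gives F E if | E if. P → if T gives if T | if.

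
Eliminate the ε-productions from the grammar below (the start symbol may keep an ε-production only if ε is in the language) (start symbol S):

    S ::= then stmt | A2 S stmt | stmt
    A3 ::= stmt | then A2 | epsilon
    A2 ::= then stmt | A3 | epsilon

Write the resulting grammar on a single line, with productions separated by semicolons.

Nullable set = {A2, A3}.
ε ∉ L(G), so no ε-production is kept.
Expand every rule over subsets of its nullable positions: S → A2 S stmt gives A2 S stmt | S stmt. A3 → then A2 gives then A2 | then.

S ::= then stmt | A2 S stmt | S stmt | stmt; A3 ::= stmt | then A2 | then; A2 ::= then stmt | A3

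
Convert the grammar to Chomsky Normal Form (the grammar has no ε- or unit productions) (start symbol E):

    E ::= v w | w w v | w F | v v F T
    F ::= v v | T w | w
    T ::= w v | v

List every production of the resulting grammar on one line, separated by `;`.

E ::= X1 X2 | X2 Y1 | X2 F | X1 Y2; F ::= X1 X1 | T X2 | w; T ::= X2 X1 | v; X1 ::= v; X2 ::= w; Y1 ::= X2 X1; Y2 ::= X1 Y3; Y3 ::= F T

Introduce a nonterminal for each terminal appearing in a rule of length ≥ 2: X1 → v, X2 → w.
Binarize each right-hand side of length ≥ 3 by chaining fresh nonterminals (Y1, Y2, …): affected rules were E → X2 X2 X1; E → X1 X1 F T.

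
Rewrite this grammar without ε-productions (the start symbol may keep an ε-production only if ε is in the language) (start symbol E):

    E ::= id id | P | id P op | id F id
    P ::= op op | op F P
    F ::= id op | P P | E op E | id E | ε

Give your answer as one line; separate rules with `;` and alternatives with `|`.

Nullable nonterminals: {F}.
ε ∉ L(G), so no ε-production is kept.
For each production, add variants omitting each subset of nullable occurrences: P → op F P gives op F P | op P.

E ::= id id | P | id P op | id F id; P ::= op op | op F P | op P; F ::= id op | P P | E op E | id E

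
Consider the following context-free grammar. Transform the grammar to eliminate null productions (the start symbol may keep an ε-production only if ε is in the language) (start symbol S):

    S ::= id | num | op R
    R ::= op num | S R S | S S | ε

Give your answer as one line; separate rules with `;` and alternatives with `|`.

S ::= id | num | op R | op; R ::= op num | S R S | S S

The nullable symbols are {R}.
ε ∉ L(G), so no ε-production is kept.
Add the nullable-subset variants: S → op R gives op R | op. R → S R S gives S R S | S S.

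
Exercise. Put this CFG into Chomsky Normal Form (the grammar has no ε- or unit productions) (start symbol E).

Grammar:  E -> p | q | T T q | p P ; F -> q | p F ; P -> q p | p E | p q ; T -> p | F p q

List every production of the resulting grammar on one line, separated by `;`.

Introduce a nonterminal for each terminal appearing in a rule of length ≥ 2: X1 → q, X2 → p.
Binarize each right-hand side of length ≥ 3 by chaining fresh nonterminals (Y1, Y2, …): affected rules were E → T T X1; T → F X2 X1.

E -> p | q | T Y1 | X2 P; F -> q | X2 F; P -> X1 X2 | X2 E | X2 X1; T -> p | F Y2; X1 -> q; X2 -> p; Y1 -> T X1; Y2 -> X2 X1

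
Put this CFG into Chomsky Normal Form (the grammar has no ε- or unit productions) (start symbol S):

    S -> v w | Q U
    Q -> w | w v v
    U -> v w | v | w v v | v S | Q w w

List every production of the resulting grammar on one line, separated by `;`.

S -> X1 X2 | Q U; Q -> w | X2 Y1; U -> X1 X2 | v | X2 Y2 | X1 S | Q Y3; X1 -> v; X2 -> w; Y1 -> X1 X1; Y2 -> X1 X1; Y3 -> X2 X2

Introduce a nonterminal for each terminal appearing in a rule of length ≥ 2: X1 → v, X2 → w.
Binarize each right-hand side of length ≥ 3 by chaining fresh nonterminals (Y1, Y2, …): affected rules were Q → X2 X1 X1; U → X2 X1 X1; U → Q X2 X2.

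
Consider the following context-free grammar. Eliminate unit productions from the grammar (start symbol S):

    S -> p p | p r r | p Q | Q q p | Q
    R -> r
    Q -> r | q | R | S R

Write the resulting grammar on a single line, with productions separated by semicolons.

Unit pairs: Q ⇒* {R}; S ⇒* {Q, R}.
For every A with A ⇒* B via unit rules, add B's non-unit alternatives to A; then delete every rule of the form X → Y.

S -> r | p p | p r r | p Q | Q q p | q | S R; R -> r; Q -> r | q | S R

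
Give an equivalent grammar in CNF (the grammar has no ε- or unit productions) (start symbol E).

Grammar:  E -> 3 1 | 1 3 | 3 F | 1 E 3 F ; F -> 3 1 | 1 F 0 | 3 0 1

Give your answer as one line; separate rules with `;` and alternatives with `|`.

E -> X1 X2 | X2 X1 | X1 F | X2 Y1; F -> X1 X2 | X2 Y3 | X1 Y4; X1 -> 3; X2 -> 1; X3 -> 0; Y1 -> E Y2; Y2 -> X1 F; Y3 -> F X3; Y4 -> X3 X2

Introduce a nonterminal for each terminal appearing in a rule of length ≥ 2: X1 → 3, X2 → 1, X3 → 0.
Binarize each right-hand side of length ≥ 3 by chaining fresh nonterminals (Y1, Y2, …): affected rules were E → X2 E X1 F; F → X2 F X3; F → X1 X3 X2.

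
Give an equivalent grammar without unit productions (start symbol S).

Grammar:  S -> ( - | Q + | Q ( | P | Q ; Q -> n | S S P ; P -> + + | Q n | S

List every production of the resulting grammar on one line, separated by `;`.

Unit pairs: P ⇒* {Q, S}; S ⇒* {P, Q}.
Replace each nonterminal's rules with the union of the non-unit rules of every nonterminal it unit-derives.

S -> ( - | Q + | Q ( | + + | Q n | n | S S P; Q -> n | S S P; P -> ( - | Q + | Q ( | + + | Q n | n | S S P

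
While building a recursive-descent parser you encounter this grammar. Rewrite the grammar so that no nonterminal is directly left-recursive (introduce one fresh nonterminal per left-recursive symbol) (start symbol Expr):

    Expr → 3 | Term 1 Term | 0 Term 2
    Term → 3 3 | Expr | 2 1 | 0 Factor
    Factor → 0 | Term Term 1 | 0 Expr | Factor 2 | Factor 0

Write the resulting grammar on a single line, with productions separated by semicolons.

Expr → 3 | Term 1 Term | 0 Term 2; Term → 3 3 | Expr | 2 1 | 0 Factor; Factor → 0 Factor1 | Term Term 1 Factor1 | 0 Expr Factor1; Factor1 → 2 Factor1 | 0 Factor1 | ε

Left recursion appears on Factor.
For Factor: α = {2, 0}, β = {0, Term Term 1, 0 Expr}. Rewrite as Factor → β Factor1 and Factor1 → α Factor1 | ε.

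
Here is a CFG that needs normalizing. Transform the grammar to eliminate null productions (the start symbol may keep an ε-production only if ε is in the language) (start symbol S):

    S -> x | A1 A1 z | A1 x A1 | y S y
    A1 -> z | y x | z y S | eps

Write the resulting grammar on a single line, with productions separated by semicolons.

S -> x | A1 A1 z | A1 z | z | A1 x A1 | A1 x | x A1 | y S y; A1 -> z | y x | z y S

Nullable nonterminals: {A1}.
ε ∉ L(G), so no ε-production is kept.
Expand every rule over subsets of its nullable positions: S → A1 A1 z gives A1 A1 z | A1 z | z. S → A1 x A1 gives A1 x A1 | A1 x | x A1.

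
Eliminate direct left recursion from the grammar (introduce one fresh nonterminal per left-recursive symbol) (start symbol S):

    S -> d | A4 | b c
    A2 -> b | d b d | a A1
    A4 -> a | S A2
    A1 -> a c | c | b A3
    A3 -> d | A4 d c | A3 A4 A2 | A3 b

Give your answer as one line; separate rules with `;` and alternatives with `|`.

Left recursion appears on A3.
For A3: α = {A4 A2, b}, β = {d, A4 d c}. Rewrite as A3 → β A3' and A3' → α A3' | ε.

S -> d | A4 | b c; A2 -> b | d b d | a A1; A4 -> a | S A2; A1 -> a c | c | b A3; A3 -> d A3' | A4 d c A3'; A3' -> A4 A2 A3' | b A3' | eps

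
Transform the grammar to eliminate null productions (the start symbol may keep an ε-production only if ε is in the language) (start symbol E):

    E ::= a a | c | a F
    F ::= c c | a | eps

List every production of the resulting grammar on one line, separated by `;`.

E ::= a a | c | a F | a; F ::= c c | a

The nullable symbols are {F}.
ε ∉ L(G), so no ε-production is kept.
Add the nullable-subset variants: E → a F gives a F | a.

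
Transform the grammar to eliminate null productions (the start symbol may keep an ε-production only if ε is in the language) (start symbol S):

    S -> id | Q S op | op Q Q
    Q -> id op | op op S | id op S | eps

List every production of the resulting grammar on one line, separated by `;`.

Nullable nonterminals: {Q}.
ε ∉ L(G), so no ε-production is kept.
Add the nullable-subset variants: S → Q S op gives Q S op | S op. S → op Q Q gives op Q Q | op Q | op.

S -> id | Q S op | S op | op Q Q | op Q | op; Q -> id op | op op S | id op S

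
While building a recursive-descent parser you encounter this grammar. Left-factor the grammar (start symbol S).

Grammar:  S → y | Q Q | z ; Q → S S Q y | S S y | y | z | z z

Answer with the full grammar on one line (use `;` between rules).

S → y | Q Q | z; Q → y | S S Q' | z Q''; Q' → Q y | y; Q'' → ε | z

Q has alternatives sharing prefix 'S S': factor to Q → S S Q' with Q' → Q y | y.
Q has alternatives sharing prefix 'z': factor to Q → z Q'' with Q'' → ε | z.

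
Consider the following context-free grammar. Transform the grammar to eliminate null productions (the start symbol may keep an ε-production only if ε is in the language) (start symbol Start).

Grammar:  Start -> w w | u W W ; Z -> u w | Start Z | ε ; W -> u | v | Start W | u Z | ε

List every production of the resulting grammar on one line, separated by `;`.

Start -> w w | u W W | u W | u; Z -> u w | Start Z | Start; W -> u | v | Start W | Start | u Z

The nullable symbols are {W, Z}.
ε ∉ L(G), so no ε-production is kept.
Expand every rule over subsets of its nullable positions: Start → u W W gives u W W | u W | u. Z → Start Z gives Start Z | Start. W → Start W gives Start W | Start.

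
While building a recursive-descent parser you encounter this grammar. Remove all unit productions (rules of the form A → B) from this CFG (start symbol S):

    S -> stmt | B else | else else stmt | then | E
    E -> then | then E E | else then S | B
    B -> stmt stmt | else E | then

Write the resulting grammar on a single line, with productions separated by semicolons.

Unit pairs: E ⇒* {B}; S ⇒* {B, E}.
For every A with A ⇒* B via unit rules, add B's non-unit alternatives to A; then delete every rule of the form X → Y.

S -> stmt stmt | else E | then | then E E | else then S | stmt | B else | else else stmt; E -> stmt stmt | else E | then | then E E | else then S; B -> stmt stmt | else E | then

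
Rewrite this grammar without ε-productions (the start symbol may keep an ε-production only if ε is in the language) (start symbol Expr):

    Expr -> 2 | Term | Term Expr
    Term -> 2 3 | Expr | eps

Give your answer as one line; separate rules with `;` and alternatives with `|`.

Expr -> 2 | Term | Term Expr | ε; Term -> 2 3 | Expr

Nullable nonterminals: {Expr, Term}.
ε ∈ L(G) since Expr is nullable, so keep Expr → ε.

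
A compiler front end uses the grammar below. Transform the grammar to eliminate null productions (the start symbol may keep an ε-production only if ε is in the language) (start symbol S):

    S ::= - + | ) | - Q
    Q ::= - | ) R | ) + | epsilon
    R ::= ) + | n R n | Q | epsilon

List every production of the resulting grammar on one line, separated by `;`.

Nullable nonterminals: {Q, R}.
ε ∉ L(G), so no ε-production is kept.
Add the nullable-subset variants: S → - Q gives - Q | -. Q → ) R gives ) R | ). R → n R n gives n R n | n n.

S ::= - + | ) | - Q | -; Q ::= - | ) R | ) | ) +; R ::= ) + | n R n | n n | Q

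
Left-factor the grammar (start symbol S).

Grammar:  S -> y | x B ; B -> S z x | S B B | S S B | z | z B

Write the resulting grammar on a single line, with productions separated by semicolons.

B has alternatives sharing prefix 'S': factor to B → S B' with B' → z x | B B | S B.
B has alternatives sharing prefix 'z': factor to B → z B'' with B'' → ε | B.

S -> y | x B; B -> S B' | z B''; B' -> z x | B B | S B; B'' -> ε | B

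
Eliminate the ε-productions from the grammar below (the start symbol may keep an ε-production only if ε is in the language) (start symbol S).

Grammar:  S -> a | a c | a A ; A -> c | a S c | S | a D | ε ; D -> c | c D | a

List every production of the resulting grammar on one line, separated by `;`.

The nullable symbols are {A}.
ε ∉ L(G), so no ε-production is kept.

S -> a | a c | a A; A -> c | a S c | S | a D; D -> c | c D | a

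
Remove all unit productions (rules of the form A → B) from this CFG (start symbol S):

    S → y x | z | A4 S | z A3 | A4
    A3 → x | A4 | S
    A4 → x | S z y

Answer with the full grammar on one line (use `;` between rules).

Unit pairs: A3 ⇒* {A4, S}; S ⇒* {A4}.
For each unit pair (A, B), copy every non-unit production of B to A, then drop all unit productions.

S → x | S z y | y x | z | A4 S | z A3; A3 → x | S z y | y x | z | A4 S | z A3; A4 → x | S z y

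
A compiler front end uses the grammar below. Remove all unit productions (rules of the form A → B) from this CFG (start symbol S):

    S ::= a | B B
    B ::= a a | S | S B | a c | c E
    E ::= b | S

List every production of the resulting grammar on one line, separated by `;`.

S ::= a | B B; B ::= a a | S B | a c | c E | a | B B; E ::= b | a | B B

Unit pairs: B ⇒* {S}; E ⇒* {S}.
For every A with A ⇒* B via unit rules, add B's non-unit alternatives to A; then delete every rule of the form X → Y.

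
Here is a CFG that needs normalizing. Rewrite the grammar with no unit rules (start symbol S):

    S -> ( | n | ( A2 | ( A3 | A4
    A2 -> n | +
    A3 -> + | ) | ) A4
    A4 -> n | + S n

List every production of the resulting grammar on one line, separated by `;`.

S -> n | + S n | ( | ( A2 | ( A3; A2 -> n | +; A3 -> + | ) | ) A4; A4 -> n | + S n

Unit pairs: S ⇒* {A4}.
Replace each nonterminal's rules with the union of the non-unit rules of every nonterminal it unit-derives.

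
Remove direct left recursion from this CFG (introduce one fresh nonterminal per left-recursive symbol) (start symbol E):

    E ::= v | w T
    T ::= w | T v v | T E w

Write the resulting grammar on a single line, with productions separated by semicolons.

E ::= v | w T; T ::= w T'; T' ::= v v T' | E w T' | ε

T is directly left-recursive.
For T: α = {v v, E w}, β = {w}. Rewrite as T → β T' and T' → α T' | ε.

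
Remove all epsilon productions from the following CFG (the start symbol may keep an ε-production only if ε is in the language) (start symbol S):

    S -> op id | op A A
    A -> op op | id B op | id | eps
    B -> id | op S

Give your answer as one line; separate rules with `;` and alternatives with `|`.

S -> op id | op A A | op A | op; A -> op op | id B op | id; B -> id | op S

The nullable symbols are {A}.
ε ∉ L(G), so no ε-production is kept.
For each production, add variants omitting each subset of nullable occurrences: S → op A A gives op A A | op A | op.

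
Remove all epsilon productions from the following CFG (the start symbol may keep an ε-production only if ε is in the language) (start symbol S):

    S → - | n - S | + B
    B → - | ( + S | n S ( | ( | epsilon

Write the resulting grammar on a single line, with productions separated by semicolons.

S → - | n - S | + B | +; B → - | ( + S | n S ( | (

Nullable set = {B}.
ε ∉ L(G), so no ε-production is kept.
Expand every rule over subsets of its nullable positions: S → + B gives + B | +.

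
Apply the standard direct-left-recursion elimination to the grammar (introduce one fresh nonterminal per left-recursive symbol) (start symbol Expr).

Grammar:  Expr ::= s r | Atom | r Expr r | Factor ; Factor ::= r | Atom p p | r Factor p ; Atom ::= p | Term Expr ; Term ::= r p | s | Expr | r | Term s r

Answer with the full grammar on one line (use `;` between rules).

Directly left-recursive nonterminal: Term.
For Term: α = {s r}, β = {r p, s, Expr, r}. Rewrite as Term → β Term1 and Term1 → α Term1 | ε.

Expr ::= s r | Atom | r Expr r | Factor; Factor ::= r | Atom p p | r Factor p; Atom ::= p | Term Expr; Term ::= r p Term1 | s Term1 | Expr Term1 | r Term1; Term1 ::= s r Term1 | ε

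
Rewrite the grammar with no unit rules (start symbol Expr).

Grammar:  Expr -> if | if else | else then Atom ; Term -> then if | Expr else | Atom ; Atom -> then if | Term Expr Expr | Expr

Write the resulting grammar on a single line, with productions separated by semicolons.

Unit pairs: Atom ⇒* {Expr}; Term ⇒* {Atom, Expr}.
Replace each nonterminal's rules with the union of the non-unit rules of every nonterminal it unit-derives.

Expr -> if | if else | else then Atom; Term -> then if | Expr else | Term Expr Expr | if | if else | else then Atom; Atom -> then if | Term Expr Expr | if | if else | else then Atom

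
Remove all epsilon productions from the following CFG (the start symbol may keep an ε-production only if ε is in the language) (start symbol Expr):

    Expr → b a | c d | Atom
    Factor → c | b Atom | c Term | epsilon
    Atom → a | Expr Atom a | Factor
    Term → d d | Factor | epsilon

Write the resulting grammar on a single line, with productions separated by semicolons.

Expr → b a | c d | Atom | epsilon; Factor → c | b Atom | b | c Term; Atom → a | Expr Atom a | Expr a | Atom a | Factor; Term → d d | Factor

Nullable nonterminals: {Atom, Expr, Factor, Term}.
ε ∈ L(G) since Expr is nullable, so keep Expr → ε.
For each production, add variants omitting each subset of nullable occurrences: Factor → b Atom gives b Atom | b. Atom → Expr Atom a gives Expr Atom a | Expr a | Atom a.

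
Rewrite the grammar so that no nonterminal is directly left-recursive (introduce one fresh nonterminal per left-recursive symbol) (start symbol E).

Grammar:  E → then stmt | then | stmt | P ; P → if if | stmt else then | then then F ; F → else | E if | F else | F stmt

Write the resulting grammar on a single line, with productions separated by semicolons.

E → then stmt | then | stmt | P; P → if if | stmt else then | then then F; F → else F' | E if F'; F' → else F' | stmt F' | ε

Directly left-recursive nonterminal: F.
For F: α = {else, stmt}, β = {else, E if}. Rewrite as F → β F' and F' → α F' | ε.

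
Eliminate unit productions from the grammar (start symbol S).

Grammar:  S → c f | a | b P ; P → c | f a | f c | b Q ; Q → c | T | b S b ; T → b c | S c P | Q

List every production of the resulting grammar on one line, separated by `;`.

S → c f | a | b P; P → c | f a | f c | b Q; Q → c | b S b | b c | S c P; T → c | b S b | b c | S c P

Unit pairs: Q ⇒* {T}; T ⇒* {Q}.
Replace each nonterminal's rules with the union of the non-unit rules of every nonterminal it unit-derives.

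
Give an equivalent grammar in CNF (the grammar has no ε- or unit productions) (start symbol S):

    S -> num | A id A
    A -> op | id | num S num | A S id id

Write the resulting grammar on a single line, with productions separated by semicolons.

S -> num | A Y1; A -> op | id | X2 Y2 | A Y3; X1 -> id; X2 -> num; Y1 -> X1 A; Y2 -> S X2; Y3 -> S Y4; Y4 -> X1 X1

Introduce a nonterminal for each terminal appearing in a rule of length ≥ 2: X1 → id, X2 → num.
Binarize each right-hand side of length ≥ 3 by chaining fresh nonterminals (Y1, Y2, …): affected rules were S → A X1 A; A → X2 S X2; A → A S X1 X1.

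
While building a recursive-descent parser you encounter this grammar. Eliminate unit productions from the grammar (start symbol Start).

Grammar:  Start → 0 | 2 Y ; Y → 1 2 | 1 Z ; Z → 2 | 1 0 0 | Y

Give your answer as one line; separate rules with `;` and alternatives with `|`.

Unit pairs: Z ⇒* {Y}.
For each unit pair (A, B), copy every non-unit production of B to A, then drop all unit productions.

Start → 0 | 2 Y; Y → 1 2 | 1 Z; Z → 2 | 1 0 0 | 1 2 | 1 Z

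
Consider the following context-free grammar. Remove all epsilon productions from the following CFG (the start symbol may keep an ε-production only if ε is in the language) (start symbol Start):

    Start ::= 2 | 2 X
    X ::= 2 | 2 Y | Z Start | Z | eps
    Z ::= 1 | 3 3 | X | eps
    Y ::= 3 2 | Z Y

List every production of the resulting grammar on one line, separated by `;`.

Start ::= 2 | 2 X; X ::= 2 | 2 Y | Z Start | Start | Z; Z ::= 1 | 3 3 | X; Y ::= 3 2 | Z Y

The nullable symbols are {X, Z}.
ε ∉ L(G), so no ε-production is kept.
For each production, add variants omitting each subset of nullable occurrences: X → Z Start gives Z Start | Start.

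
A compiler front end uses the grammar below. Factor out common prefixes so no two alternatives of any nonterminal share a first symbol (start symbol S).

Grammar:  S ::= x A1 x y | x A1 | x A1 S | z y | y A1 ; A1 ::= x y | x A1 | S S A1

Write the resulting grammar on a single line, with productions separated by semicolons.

S has alternatives sharing prefix 'x A1': factor to S → x A1 S' with S' → x y | ε | S.
A1 has alternatives sharing prefix 'x': factor to A1 → x A1' with A1' → y | A1.

S ::= z y | y A1 | x A1 S'; A1 ::= S S A1 | x A1'; S' ::= x y | ε | S; A1' ::= y | A1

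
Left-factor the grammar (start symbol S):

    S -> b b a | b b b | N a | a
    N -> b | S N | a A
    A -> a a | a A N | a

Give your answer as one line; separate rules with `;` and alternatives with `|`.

S -> N a | a | b b S'; N -> b | S N | a A; A -> a A'; S' -> a | b; A' -> a | A N | ε

S has alternatives sharing prefix 'b b': factor to S → b b S' with S' → a | b.
A has alternatives sharing prefix 'a': factor to A → a A' with A' → a | A N | ε.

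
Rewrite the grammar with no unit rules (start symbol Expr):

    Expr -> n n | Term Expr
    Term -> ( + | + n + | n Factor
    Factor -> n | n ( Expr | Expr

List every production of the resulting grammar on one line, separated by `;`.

Unit pairs: Factor ⇒* {Expr}.
Replace each nonterminal's rules with the union of the non-unit rules of every nonterminal it unit-derives.

Expr -> n n | Term Expr; Term -> ( + | + n + | n Factor; Factor -> n | n ( Expr | n n | Term Expr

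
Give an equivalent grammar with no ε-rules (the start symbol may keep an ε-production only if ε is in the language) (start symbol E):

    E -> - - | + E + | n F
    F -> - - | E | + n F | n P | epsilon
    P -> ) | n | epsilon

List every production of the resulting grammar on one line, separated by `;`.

Nullable set = {F, P}.
ε ∉ L(G), so no ε-production is kept.
For each production, add variants omitting each subset of nullable occurrences: E → n F gives n F | n. F → + n F gives + n F | + n. F → n P gives n P | n.

E -> - - | + E + | n F | n; F -> - - | E | + n F | + n | n P | n; P -> ) | n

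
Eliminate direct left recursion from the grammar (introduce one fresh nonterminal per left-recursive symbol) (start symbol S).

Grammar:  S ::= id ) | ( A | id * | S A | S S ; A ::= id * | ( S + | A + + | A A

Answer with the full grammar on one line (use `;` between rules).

Left recursion appears on S, A.
For S: α = {A, S}, β = {id ), ( A, id *}. Rewrite as S → β S' and S' → α S' | ε.
For A: α = {+ +, A}, β = {id *, ( S +}. Rewrite as A → β A' and A' → α A' | ε.

S ::= id ) S' | ( A S' | id * S'; A ::= id * A' | ( S + A'; S' ::= A S' | S S' | ε; A' ::= + + A' | A A' | ε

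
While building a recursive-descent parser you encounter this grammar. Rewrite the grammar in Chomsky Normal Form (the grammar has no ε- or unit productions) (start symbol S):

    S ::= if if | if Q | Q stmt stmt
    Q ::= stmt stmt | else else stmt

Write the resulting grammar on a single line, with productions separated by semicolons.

S ::= X1 X1 | X1 Q | Q Y1; Q ::= X2 X2 | X3 Y2; X1 ::= if; X2 ::= stmt; X3 ::= else; Y1 ::= X2 X2; Y2 ::= X3 X2

Introduce a nonterminal for each terminal appearing in a rule of length ≥ 2: X1 → if, X2 → stmt, X3 → else.
Binarize each right-hand side of length ≥ 3 by chaining fresh nonterminals (Y1, Y2, …): affected rules were S → Q X2 X2; Q → X3 X3 X2.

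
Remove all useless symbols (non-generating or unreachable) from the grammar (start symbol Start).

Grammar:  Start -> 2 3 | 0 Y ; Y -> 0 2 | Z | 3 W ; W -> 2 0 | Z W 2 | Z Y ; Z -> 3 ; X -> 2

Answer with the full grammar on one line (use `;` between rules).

Generating nonterminals: {Start, W, X, Y, Z}.
Reachable from Start after that: {Start, W, Y, Z}.
Removed useless symbols: {X} and every production mentioning them.

Start -> 2 3 | 0 Y; Y -> 0 2 | Z | 3 W; W -> 2 0 | Z W 2 | Z Y; Z -> 3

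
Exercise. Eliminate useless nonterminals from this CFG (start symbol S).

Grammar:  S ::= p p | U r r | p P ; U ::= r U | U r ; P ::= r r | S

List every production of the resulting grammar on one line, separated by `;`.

Generating nonterminals: {P, S}.
Reachable from S after that: {P, S}.
Removed useless symbols: {U} and every production mentioning them.

S ::= p p | p P; P ::= r r | S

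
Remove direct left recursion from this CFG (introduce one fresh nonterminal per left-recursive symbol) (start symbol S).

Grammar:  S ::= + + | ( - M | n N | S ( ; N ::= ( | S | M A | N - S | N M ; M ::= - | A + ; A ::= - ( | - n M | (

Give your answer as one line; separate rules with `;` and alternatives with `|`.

Directly left-recursive nonterminals: S, N.
For S: α = {(}, β = {+ +, ( - M, n N}. Rewrite as S → β S' and S' → α S' | ε.
For N: α = {- S, M}, β = {(, S, M A}. Rewrite as N → β N' and N' → α N' | ε.

S ::= + + S' | ( - M S' | n N S'; N ::= ( N' | S N' | M A N'; M ::= - | A +; A ::= - ( | - n M | (; S' ::= ( S' | ε; N' ::= - S N' | M N' | ε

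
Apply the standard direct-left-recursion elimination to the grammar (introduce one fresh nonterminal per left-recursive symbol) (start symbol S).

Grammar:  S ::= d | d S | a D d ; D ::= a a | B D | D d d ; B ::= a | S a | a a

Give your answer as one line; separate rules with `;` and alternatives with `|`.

Left recursion appears on D.
For D: α = {d d}, β = {a a, B D}. Rewrite as D → β D' and D' → α D' | ε.

S ::= d | d S | a D d; D ::= a a D' | B D D'; B ::= a | S a | a a; D' ::= d d D' | eps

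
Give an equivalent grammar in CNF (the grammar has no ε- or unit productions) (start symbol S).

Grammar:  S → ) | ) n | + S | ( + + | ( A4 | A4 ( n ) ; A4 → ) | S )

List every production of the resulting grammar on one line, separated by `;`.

Introduce a nonterminal for each terminal appearing in a rule of length ≥ 2: X1 → ), X2 → n, X3 → +, X4 → (.
Binarize each right-hand side of length ≥ 3 by chaining fresh nonterminals (Y1, Y2, …): affected rules were S → X4 X3 X3; S → A4 X4 X2 X1.

S → ) | X1 X2 | X3 S | X4 Y1 | X4 A4 | A4 Y2; A4 → ) | S X1; X1 → ); X2 → n; X3 → +; X4 → (; Y1 → X3 X3; Y2 → X4 Y3; Y3 → X2 X1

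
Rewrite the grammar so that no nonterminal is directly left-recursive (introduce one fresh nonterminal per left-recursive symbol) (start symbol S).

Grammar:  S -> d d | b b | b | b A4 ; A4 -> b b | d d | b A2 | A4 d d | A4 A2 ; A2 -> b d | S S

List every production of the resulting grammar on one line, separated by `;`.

S -> d d | b b | b | b A4; A4 -> b b A4' | d d A4' | b A2 A4'; A2 -> b d | S S; A4' -> d d A4' | A2 A4' | eps

Left recursion appears on A4.
For A4: α = {d d, A2}, β = {b b, d d, b A2}. Rewrite as A4 → β A4' and A4' → α A4' | ε.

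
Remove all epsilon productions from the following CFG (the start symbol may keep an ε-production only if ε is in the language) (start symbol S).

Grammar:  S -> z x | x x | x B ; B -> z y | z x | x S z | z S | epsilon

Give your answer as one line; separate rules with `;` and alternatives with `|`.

S -> z x | x x | x B | x; B -> z y | z x | x S z | z S

Nullable nonterminals: {B}.
ε ∉ L(G), so no ε-production is kept.
For each production, add variants omitting each subset of nullable occurrences: S → x B gives x B | x.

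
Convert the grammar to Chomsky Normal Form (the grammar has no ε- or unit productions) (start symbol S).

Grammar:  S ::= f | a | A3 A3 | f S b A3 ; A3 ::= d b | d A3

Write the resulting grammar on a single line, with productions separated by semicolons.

S ::= f | a | A3 A3 | X1 Y1; A3 ::= X3 X2 | X3 A3; X1 ::= f; X2 ::= b; X3 ::= d; Y1 ::= S Y2; Y2 ::= X2 A3

Introduce a nonterminal for each terminal appearing in a rule of length ≥ 2: X1 → f, X2 → b, X3 → d.
Binarize each right-hand side of length ≥ 3 by chaining fresh nonterminals (Y1, Y2, …): affected rules were S → X1 S X2 A3.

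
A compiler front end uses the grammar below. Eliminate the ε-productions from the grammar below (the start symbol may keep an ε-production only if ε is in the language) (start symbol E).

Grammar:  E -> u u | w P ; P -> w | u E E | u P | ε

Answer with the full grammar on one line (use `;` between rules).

E -> u u | w P | w; P -> w | u E E | u P | u

Nullable nonterminals: {P}.
ε ∉ L(G), so no ε-production is kept.
Add the nullable-subset variants: E → w P gives w P | w. P → u P gives u P | u.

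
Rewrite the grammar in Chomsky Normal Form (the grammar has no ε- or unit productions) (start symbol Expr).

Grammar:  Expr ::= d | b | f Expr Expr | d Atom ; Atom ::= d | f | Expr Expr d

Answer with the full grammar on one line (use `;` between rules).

Introduce a nonterminal for each terminal appearing in a rule of length ≥ 2: X1 → f, X2 → d.
Binarize each right-hand side of length ≥ 3 by chaining fresh nonterminals (Y1, Y2, …): affected rules were Expr → X1 Expr Expr; Atom → Expr Expr X2.

Expr ::= d | b | X1 Y1 | X2 Atom; Atom ::= d | f | Expr Y2; X1 ::= f; X2 ::= d; Y1 ::= Expr Expr; Y2 ::= Expr X2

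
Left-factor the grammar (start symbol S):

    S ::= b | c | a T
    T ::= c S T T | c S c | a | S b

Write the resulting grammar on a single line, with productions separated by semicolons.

T has alternatives sharing prefix 'c S': factor to T → c S T' with T' → T T | c.

S ::= b | c | a T; T ::= a | S b | c S T'; T' ::= T T | c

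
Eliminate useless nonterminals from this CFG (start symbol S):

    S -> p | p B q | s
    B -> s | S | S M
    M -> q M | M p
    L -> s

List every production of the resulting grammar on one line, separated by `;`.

S -> p | p B q | s; B -> s | S

Generating nonterminals: {B, L, S}.
Reachable from S after that: {B, S}.
Removed useless symbols: {L, M} and every production mentioning them.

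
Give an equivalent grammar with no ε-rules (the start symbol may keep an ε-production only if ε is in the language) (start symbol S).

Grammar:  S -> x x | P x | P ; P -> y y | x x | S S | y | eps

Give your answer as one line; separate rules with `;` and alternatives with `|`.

The nullable symbols are {P, S}.
ε ∈ L(G) since S is nullable, so keep S → ε.
For each production, add variants omitting each subset of nullable occurrences: S → P x gives P x | x. P → S S gives S S | S.

S -> x x | P x | x | P | ε; P -> y y | x x | S S | S | y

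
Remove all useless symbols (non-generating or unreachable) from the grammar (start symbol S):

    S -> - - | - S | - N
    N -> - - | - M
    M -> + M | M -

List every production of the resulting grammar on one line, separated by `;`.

S -> - - | - S | - N; N -> - -

Generating nonterminals: {N, S}.
Reachable from S after that: {N, S}.
Removed useless symbols: {M} and every production mentioning them.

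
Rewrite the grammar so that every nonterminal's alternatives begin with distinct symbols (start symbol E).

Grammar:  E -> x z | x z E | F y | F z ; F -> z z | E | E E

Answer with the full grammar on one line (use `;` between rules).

E -> x z E' | F E''; F -> z z | E F'; E' -> ε | E; E'' -> y | z; F' -> ε | E

E has alternatives sharing prefix 'x z': factor to E → x z E' with E' → ε | E.
E has alternatives sharing prefix 'F': factor to E → F E'' with E'' → y | z.
F has alternatives sharing prefix 'E': factor to F → E F' with F' → ε | E.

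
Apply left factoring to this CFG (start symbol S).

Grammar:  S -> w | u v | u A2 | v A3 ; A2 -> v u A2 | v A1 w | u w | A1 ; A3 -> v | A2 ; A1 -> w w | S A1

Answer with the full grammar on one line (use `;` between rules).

S -> w | v A3 | u S'; A2 -> u w | A1 | v A2'; A3 -> v | A2; A1 -> w w | S A1; S' -> v | A2; A2' -> u A2 | A1 w

S has alternatives sharing prefix 'u': factor to S → u S' with S' → v | A2.
A2 has alternatives sharing prefix 'v': factor to A2 → v A2' with A2' → u A2 | A1 w.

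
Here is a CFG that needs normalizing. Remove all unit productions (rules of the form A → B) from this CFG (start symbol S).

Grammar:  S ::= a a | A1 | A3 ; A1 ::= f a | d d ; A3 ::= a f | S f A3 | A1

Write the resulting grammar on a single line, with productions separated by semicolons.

S ::= f a | d d | a a | a f | S f A3; A1 ::= f a | d d; A3 ::= f a | d d | a f | S f A3

Unit pairs: A3 ⇒* {A1}; S ⇒* {A1, A3}.
Replace each nonterminal's rules with the union of the non-unit rules of every nonterminal it unit-derives.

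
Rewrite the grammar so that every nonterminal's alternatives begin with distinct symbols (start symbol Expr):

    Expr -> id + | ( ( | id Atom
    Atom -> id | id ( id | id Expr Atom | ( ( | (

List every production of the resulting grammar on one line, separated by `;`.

Expr -> ( ( | id Expr1; Atom -> id Atom1 | ( Atom2; Expr1 -> + | Atom; Atom1 -> ε | ( id | Expr Atom; Atom2 -> ( | ε

Expr has alternatives sharing prefix 'id': factor to Expr → id Expr1 with Expr1 → + | Atom.
Atom has alternatives sharing prefix 'id': factor to Atom → id Atom1 with Atom1 → ε | ( id | Expr Atom.
Atom has alternatives sharing prefix '(': factor to Atom → ( Atom2 with Atom2 → ( | ε.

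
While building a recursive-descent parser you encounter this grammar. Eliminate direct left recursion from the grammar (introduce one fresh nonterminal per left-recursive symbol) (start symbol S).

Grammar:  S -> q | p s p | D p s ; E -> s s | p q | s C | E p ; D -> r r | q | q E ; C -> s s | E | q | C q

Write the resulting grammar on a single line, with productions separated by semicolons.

S -> q | p s p | D p s; E -> s s E' | p q E' | s C E'; D -> r r | q | q E; C -> s s C' | E C' | q C'; E' -> p E' | epsilon; C' -> q C' | epsilon

Left recursion appears on E, C.
For E: α = {p}, β = {s s, p q, s C}. Rewrite as E → β E' and E' → α E' | ε.
For C: α = {q}, β = {s s, E, q}. Rewrite as C → β C' and C' → α C' | ε.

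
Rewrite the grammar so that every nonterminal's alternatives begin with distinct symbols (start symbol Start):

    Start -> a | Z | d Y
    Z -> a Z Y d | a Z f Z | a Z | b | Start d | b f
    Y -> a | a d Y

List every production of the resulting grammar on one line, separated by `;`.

Z has alternatives sharing prefix 'a Z': factor to Z → a Z Z1 with Z1 → Y d | f Z | ε.
Z has alternatives sharing prefix 'b': factor to Z → b Z2 with Z2 → ε | f.
Y has alternatives sharing prefix 'a': factor to Y → a Y1 with Y1 → ε | d Y.

Start -> a | Z | d Y; Z -> Start d | a Z Z1 | b Z2; Y -> a Y1; Z1 -> Y d | f Z | ε; Z2 -> ε | f; Y1 -> ε | d Y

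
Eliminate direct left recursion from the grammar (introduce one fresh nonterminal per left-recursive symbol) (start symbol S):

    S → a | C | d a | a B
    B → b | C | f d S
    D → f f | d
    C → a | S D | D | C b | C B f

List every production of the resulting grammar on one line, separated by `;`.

S → a | C | d a | a B; B → b | C | f d S; D → f f | d; C → a C' | S D C' | D C'; C' → b C' | B f C' | ε

C is directly left-recursive.
For C: α = {b, B f}, β = {a, S D, D}. Rewrite as C → β C' and C' → α C' | ε.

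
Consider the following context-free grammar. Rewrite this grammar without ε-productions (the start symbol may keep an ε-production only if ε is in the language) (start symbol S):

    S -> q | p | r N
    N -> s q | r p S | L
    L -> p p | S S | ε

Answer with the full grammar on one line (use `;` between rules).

S -> q | p | r N | r; N -> s q | r p S | L; L -> p p | S S

Nullable set = {L, N}.
ε ∉ L(G), so no ε-production is kept.
For each production, add variants omitting each subset of nullable occurrences: S → r N gives r N | r.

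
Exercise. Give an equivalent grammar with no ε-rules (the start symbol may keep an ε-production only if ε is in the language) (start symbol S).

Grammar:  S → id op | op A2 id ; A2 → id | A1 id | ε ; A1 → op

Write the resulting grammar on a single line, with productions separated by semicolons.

The nullable symbols are {A2}.
ε ∉ L(G), so no ε-production is kept.
For each production, add variants omitting each subset of nullable occurrences: S → op A2 id gives op A2 id | op id.

S → id op | op A2 id | op id; A2 → id | A1 id; A1 → op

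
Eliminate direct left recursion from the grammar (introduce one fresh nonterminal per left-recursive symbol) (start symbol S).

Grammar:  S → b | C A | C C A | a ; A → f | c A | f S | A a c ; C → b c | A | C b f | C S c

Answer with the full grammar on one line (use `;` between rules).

S → b | C A | C C A | a; A → f A' | c A A' | f S A'; C → b c C' | A C'; A' → a c A' | epsilon; C' → b f C' | S c C' | epsilon

Left recursion appears on A, C.
For A: α = {a c}, β = {f, c A, f S}. Rewrite as A → β A' and A' → α A' | ε.
For C: α = {b f, S c}, β = {b c, A}. Rewrite as C → β C' and C' → α C' | ε.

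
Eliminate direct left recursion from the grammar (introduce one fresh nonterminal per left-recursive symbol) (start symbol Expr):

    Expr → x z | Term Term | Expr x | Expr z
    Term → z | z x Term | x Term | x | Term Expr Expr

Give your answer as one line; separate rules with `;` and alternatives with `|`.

Expr, Term are directly left-recursive.
For Expr: α = {x, z}, β = {x z, Term Term}. Rewrite as Expr → β Expr1 and Expr1 → α Expr1 | ε.
For Term: α = {Expr Expr}, β = {z, z x Term, x Term, x}. Rewrite as Term → β Term1 and Term1 → α Term1 | ε.

Expr → x z Expr1 | Term Term Expr1; Term → z Term1 | z x Term Term1 | x Term Term1 | x Term1; Expr1 → x Expr1 | z Expr1 | eps; Term1 → Expr Expr Term1 | eps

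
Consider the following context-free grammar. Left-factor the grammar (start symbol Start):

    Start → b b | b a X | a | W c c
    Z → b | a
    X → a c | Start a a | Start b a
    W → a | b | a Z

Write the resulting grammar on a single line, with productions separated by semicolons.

Start → a | W c c | b Start1; Z → b | a; X → a c | Start X1; W → b | a W1; Start1 → b | a X; X1 → a a | b a; W1 → ε | Z

Start has alternatives sharing prefix 'b': factor to Start → b Start1 with Start1 → b | a X.
X has alternatives sharing prefix 'Start': factor to X → Start X1 with X1 → a a | b a.
W has alternatives sharing prefix 'a': factor to W → a W1 with W1 → ε | Z.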